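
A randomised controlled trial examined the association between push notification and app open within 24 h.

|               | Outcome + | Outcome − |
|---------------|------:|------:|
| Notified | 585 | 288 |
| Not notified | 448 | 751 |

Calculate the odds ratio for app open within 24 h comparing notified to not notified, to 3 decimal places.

Cells: a = 585, b = 288, c = 448, d = 751.
OR = (a·d)/(b·c) = (585 × 751) / (288 × 448) = 439335 / 129024 = 3.40506
The odds of app open within 24 h are about 3.41 times as high in the notified group.

3.405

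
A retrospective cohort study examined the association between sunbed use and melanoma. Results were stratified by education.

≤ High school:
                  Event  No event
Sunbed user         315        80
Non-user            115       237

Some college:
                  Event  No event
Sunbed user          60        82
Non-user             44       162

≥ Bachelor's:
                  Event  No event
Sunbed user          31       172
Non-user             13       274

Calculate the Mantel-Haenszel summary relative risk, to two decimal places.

RR_MH = Σ(aᵢ·n₀ᵢ/nᵢ) / Σ(cᵢ·n₁ᵢ/nᵢ), with n₁ᵢ = aᵢ+bᵢ (exposed), n₀ᵢ = cᵢ+dᵢ (unexposed), nᵢ = n₁ᵢ+n₀ᵢ.
Stratum 1 (≤ High school): n₁ = 395, n₀ = 352, n = 747; a·n₀/n = 315·352/747 = 148.4337; c·n₁/n = 115·395/747 = 60.8099
Stratum 2 (Some college): n₁ = 142, n₀ = 206, n = 348; a·n₀/n = 60·206/348 = 35.5172; c·n₁/n = 44·142/348 = 17.9540
Stratum 3 (≥ Bachelor's): n₁ = 203, n₀ = 287, n = 490; a·n₀/n = 31·287/490 = 18.1571; c·n₁/n = 13·203/490 = 5.3857
RR_MH = (148.4337 + 35.5172 + 18.1571) / (60.8099 + 17.9540 + 5.3857) = 202.1081 / 84.1496 = 2.40177

2.40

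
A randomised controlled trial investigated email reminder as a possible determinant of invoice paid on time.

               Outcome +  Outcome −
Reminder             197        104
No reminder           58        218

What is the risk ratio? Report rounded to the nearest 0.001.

Cells: a = 197, b = 104, c = 58, d = 218.
Risk in exposed = 197/301 = 0.65449; risk in unexposed = 58/276 = 0.21014.
RR = 0.65449 / 0.21014 = 3.11445
The risk among the exposed is 3.11 times that among the unexposed.

3.114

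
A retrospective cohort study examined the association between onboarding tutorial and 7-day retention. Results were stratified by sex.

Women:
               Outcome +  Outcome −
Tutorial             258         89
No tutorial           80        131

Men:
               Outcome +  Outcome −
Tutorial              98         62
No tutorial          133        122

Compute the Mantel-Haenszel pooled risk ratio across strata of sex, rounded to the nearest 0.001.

1.562

RR_MH = Σ(aᵢ·n₀ᵢ/nᵢ) / Σ(cᵢ·n₁ᵢ/nᵢ), with n₁ᵢ = aᵢ+bᵢ (exposed), n₀ᵢ = cᵢ+dᵢ (unexposed), nᵢ = n₁ᵢ+n₀ᵢ.
Stratum 1 (Women): n₁ = 347, n₀ = 211, n = 558; a·n₀/n = 258·211/558 = 97.5591; c·n₁/n = 80·347/558 = 49.7491
Stratum 2 (Men): n₁ = 160, n₀ = 255, n = 415; a·n₀/n = 98·255/415 = 60.2169; c·n₁/n = 133·160/415 = 51.2771
RR_MH = (97.5591 + 60.2169) / (49.7491 + 51.2771) = 157.7760 / 101.0262 = 1.56173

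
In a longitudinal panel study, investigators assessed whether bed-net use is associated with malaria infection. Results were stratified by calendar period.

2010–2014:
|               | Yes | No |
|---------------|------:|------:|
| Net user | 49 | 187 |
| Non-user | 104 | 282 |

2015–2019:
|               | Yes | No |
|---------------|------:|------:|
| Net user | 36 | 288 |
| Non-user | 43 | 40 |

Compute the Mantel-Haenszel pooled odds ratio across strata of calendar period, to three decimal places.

OR_MH = Σ(aᵢdᵢ/nᵢ) / Σ(bᵢcᵢ/nᵢ), where nᵢ is the stratum total.
Stratum 1 (2010–2014): n = 622; a·d/n = 49·282/622 = 22.2154; b·c/n = 187·104/622 = 31.2669
Stratum 2 (2015–2019): n = 407; a·d/n = 36·40/407 = 3.5381; b·c/n = 288·43/407 = 30.4275
OR_MH = (22.2154 + 3.5381) / (31.2669 + 30.4275) = 25.7535 / 61.6944 = 0.41744

0.417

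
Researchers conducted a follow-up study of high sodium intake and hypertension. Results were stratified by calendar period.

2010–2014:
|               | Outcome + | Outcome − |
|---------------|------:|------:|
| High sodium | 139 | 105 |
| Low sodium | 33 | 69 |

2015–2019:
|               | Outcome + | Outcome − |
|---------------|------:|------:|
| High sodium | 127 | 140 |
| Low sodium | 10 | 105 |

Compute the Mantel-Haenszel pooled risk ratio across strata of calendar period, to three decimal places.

RR_MH = Σ(aᵢ·n₀ᵢ/nᵢ) / Σ(cᵢ·n₁ᵢ/nᵢ), with n₁ᵢ = aᵢ+bᵢ (exposed), n₀ᵢ = cᵢ+dᵢ (unexposed), nᵢ = n₁ᵢ+n₀ᵢ.
Stratum 1 (2010–2014): n₁ = 244, n₀ = 102, n = 346; a·n₀/n = 139·102/346 = 40.9769; c·n₁/n = 33·244/346 = 23.2717
Stratum 2 (2015–2019): n₁ = 267, n₀ = 115, n = 382; a·n₀/n = 127·115/382 = 38.2330; c·n₁/n = 10·267/382 = 6.9895
RR_MH = (40.9769 + 38.2330) / (23.2717 + 6.9895) = 79.2099 / 30.2612 = 2.61754

2.618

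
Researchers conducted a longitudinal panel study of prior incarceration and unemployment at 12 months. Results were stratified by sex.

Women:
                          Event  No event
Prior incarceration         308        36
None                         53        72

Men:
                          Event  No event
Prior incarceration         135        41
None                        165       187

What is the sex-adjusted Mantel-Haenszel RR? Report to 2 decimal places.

RR_MH = Σ(aᵢ·n₀ᵢ/nᵢ) / Σ(cᵢ·n₁ᵢ/nᵢ), with n₁ᵢ = aᵢ+bᵢ (exposed), n₀ᵢ = cᵢ+dᵢ (unexposed), nᵢ = n₁ᵢ+n₀ᵢ.
Stratum 1 (Women): n₁ = 344, n₀ = 125, n = 469; a·n₀/n = 308·125/469 = 82.0896; c·n₁/n = 53·344/469 = 38.8742
Stratum 2 (Men): n₁ = 176, n₀ = 352, n = 528; a·n₀/n = 135·352/528 = 90.0000; c·n₁/n = 165·176/528 = 55.0000
RR_MH = (82.0896 + 90.0000) / (38.8742 + 55.0000) = 172.0896 / 93.8742 = 1.83319

1.83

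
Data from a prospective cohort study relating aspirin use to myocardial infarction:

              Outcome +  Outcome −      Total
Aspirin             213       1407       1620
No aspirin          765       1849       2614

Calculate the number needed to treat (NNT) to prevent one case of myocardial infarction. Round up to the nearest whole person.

7

Risk in treated group = 213/1620 = 0.13148; risk in control = 765/2614 = 0.29265.
Absolute risk reduction = 0.29265 − 0.13148 = 0.16117
NNT = 1 / ARR = 1 / 0.16117 = 6.204 → round up → 7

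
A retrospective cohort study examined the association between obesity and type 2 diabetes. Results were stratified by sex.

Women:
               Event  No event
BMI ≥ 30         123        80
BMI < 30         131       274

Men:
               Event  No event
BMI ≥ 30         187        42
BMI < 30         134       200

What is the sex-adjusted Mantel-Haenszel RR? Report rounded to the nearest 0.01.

RR_MH = Σ(aᵢ·n₀ᵢ/nᵢ) / Σ(cᵢ·n₁ᵢ/nᵢ), with n₁ᵢ = aᵢ+bᵢ (exposed), n₀ᵢ = cᵢ+dᵢ (unexposed), nᵢ = n₁ᵢ+n₀ᵢ.
Stratum 1 (Women): n₁ = 203, n₀ = 405, n = 608; a·n₀/n = 123·405/608 = 81.9326; c·n₁/n = 131·203/608 = 43.7385
Stratum 2 (Men): n₁ = 229, n₀ = 334, n = 563; a·n₀/n = 187·334/563 = 110.9378; c·n₁/n = 134·229/563 = 54.5044
RR_MH = (81.9326 + 110.9378) / (43.7385 + 54.5044) = 192.8704 / 98.2429 = 1.96320

1.96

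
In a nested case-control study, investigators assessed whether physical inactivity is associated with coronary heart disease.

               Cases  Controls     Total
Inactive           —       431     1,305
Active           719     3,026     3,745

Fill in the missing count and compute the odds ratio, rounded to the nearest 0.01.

8.53

The missing cell is in the exposed row: 1305 − 431 = 874.
So a = 874, b = 431, c = 719, d = 3026.
OR = (a·d)/(b·c) = (874 × 3026) / (431 × 719) = 2644724 / 309889 = 8.53442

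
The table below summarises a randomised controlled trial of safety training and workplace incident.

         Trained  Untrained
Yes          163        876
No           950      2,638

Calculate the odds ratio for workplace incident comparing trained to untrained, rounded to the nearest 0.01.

Reading the table with exposure as columns: a = 163 (Trained, case), b = 950 (Trained, non-case), c = 876 (Untrained, case), d = 2638.
OR = (a·d)/(b·c) = (163 × 2638) / (950 × 876) = 429994 / 832200 = 0.51670
Exposure is associated with lower odds of workplace incident (OR = 0.52 < 1).

0.52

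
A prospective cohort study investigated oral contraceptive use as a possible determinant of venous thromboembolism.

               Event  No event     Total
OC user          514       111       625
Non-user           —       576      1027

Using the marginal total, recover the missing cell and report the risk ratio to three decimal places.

1.873

The missing cell is in the unexposed row: 1027 − 576 = 451.
So a = 514, b = 111, c = 451, d = 576.
RR = [a/(a+b)] / [c/(c+d)] = (514/625) / (451/1027) = 0.82240/0.43914 = 1.87274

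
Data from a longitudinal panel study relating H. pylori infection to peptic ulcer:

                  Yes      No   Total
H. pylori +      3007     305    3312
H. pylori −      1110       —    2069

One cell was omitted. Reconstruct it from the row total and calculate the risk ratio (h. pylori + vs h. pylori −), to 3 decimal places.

The missing cell is in the unexposed row: 2069 − 1110 = 959.
So a = 3007, b = 305, c = 1110, d = 959.
RR = [a/(a+b)] / [c/(c+d)] = (3007/3312) / (1110/2069) = 0.90791/0.53649 = 1.69231

1.692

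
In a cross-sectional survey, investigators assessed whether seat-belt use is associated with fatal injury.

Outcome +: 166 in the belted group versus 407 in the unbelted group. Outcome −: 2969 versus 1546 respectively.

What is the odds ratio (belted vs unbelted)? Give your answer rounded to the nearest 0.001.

From the description: a = 166, b = 2969, c = 407, d = 1546.
OR = (a·d)/(b·c) = (166 × 1546) / (2969 × 407) = 256636 / 1208383 = 0.21238
Exposure is associated with lower odds of fatal injury (OR = 0.21 < 1).

0.212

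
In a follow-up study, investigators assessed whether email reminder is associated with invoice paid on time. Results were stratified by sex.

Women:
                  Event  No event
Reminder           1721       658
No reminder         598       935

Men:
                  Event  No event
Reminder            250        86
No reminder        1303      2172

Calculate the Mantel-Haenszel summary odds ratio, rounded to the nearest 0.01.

4.26

OR_MH = Σ(aᵢdᵢ/nᵢ) / Σ(bᵢcᵢ/nᵢ), where nᵢ is the stratum total.
Stratum 1 (Women): n = 3912; a·d/n = 1721·935/3912 = 411.3331; b·c/n = 658·598/3912 = 100.5838
Stratum 2 (Men): n = 3811; a·d/n = 250·2172/3811 = 142.4823; b·c/n = 86·1303/3811 = 29.4038
OR_MH = (411.3331 + 142.4823) / (100.5838 + 29.4038) = 553.8154 / 129.9877 = 4.26052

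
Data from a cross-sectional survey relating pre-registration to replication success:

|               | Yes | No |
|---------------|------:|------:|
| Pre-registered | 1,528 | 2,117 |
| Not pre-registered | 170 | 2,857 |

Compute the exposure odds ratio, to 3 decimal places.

Cells: a = 1528, b = 2117, c = 170, d = 2857.
OR = (a·d)/(b·c) = (1528 × 2857) / (2117 × 170) = 4365496 / 359890 = 12.13008
The odds of replication success are about 12.13 times as high in the pre-registered group.

12.130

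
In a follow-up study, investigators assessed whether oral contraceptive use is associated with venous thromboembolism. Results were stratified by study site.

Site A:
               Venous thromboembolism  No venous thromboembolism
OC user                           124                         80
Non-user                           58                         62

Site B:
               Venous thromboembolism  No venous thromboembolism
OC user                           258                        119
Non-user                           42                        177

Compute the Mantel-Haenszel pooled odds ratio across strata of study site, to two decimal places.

OR_MH = Σ(aᵢdᵢ/nᵢ) / Σ(bᵢcᵢ/nᵢ), where nᵢ is the stratum total.
Stratum 1 (Site A): n = 324; a·d/n = 124·62/324 = 23.7284; b·c/n = 80·58/324 = 14.3210
Stratum 2 (Site B): n = 596; a·d/n = 258·177/596 = 76.6208; b·c/n = 119·42/596 = 8.3859
OR_MH = (23.7284 + 76.6208) / (14.3210 + 8.3859) = 100.3492 / 22.7069 = 4.41933

4.42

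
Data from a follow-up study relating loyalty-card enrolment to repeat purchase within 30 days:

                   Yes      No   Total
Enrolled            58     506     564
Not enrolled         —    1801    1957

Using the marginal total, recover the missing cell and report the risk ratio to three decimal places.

The missing cell is in the unexposed row: 1957 − 1801 = 156.
So a = 58, b = 506, c = 156, d = 1801.
RR = [a/(a+b)] / [c/(c+d)] = (58/564) / (156/1957) = 0.10284/0.07971 = 1.29008

1.290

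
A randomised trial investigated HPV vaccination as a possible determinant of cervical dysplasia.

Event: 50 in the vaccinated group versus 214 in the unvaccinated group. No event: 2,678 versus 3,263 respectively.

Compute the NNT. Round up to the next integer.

Risk in treated group = 50/2728 = 0.01833; risk in control = 214/3477 = 0.06155.
Absolute risk reduction = 0.06155 − 0.01833 = 0.04322
NNT = 1 / ARR = 1 / 0.04322 = 23.138 → round up → 24

24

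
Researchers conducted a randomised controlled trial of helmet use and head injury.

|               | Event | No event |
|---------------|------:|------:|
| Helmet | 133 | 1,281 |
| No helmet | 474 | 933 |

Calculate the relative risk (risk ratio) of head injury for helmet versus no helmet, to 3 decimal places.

0.279

Cells: a = 133, b = 1281, c = 474, d = 933.
Risk in exposed = 133/1414 = 0.09406; risk in unexposed = 474/1407 = 0.33689.
RR = 0.09406 / 0.33689 = 0.27920
The risk is 72% lower among the exposed than among the unexposed.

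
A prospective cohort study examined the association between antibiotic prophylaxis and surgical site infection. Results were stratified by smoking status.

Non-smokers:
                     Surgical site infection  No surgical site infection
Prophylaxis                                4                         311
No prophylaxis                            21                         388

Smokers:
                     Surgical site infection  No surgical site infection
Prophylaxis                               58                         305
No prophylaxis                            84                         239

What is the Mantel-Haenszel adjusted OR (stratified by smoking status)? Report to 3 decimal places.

OR_MH = Σ(aᵢdᵢ/nᵢ) / Σ(bᵢcᵢ/nᵢ), where nᵢ is the stratum total.
Stratum 1 (Non-smokers): n = 724; a·d/n = 4·388/724 = 2.1436; b·c/n = 311·21/724 = 9.0207
Stratum 2 (Smokers): n = 686; a·d/n = 58·239/686 = 20.2070; b·c/n = 305·84/686 = 37.3469
OR_MH = (2.1436 + 20.2070) / (9.0207 + 37.3469) = 22.3506 / 46.3677 = 0.48203

0.482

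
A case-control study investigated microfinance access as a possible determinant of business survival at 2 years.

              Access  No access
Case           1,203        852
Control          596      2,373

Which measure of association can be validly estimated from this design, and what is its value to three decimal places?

Reading the table with exposure as columns: a = 1203 (Access, case), b = 596 (Access, non-case), c = 852 (No access, case), d = 2373.
This is a case-control study: participants were sampled on outcome status, so risks in the source population cannot be estimated directly — relative risk is not valid here. The odds ratio is the appropriate measure.
OR = (a·d)/(b·c) = (1203 × 2373) / (596 × 852) = 2854719 / 507792 = 5.62183

5.622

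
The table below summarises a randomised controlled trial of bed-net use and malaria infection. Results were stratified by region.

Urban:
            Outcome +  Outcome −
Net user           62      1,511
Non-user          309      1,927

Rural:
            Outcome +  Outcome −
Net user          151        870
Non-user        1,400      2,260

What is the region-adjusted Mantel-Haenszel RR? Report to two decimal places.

0.36

RR_MH = Σ(aᵢ·n₀ᵢ/nᵢ) / Σ(cᵢ·n₁ᵢ/nᵢ), with n₁ᵢ = aᵢ+bᵢ (exposed), n₀ᵢ = cᵢ+dᵢ (unexposed), nᵢ = n₁ᵢ+n₀ᵢ.
Stratum 1 (Urban): n₁ = 1573, n₀ = 2236, n = 3809; a·n₀/n = 62·2236/3809 = 36.3959; c·n₁/n = 309·1573/3809 = 127.6075
Stratum 2 (Rural): n₁ = 1021, n₀ = 3660, n = 4681; a·n₀/n = 151·3660/4681 = 118.0645; c·n₁/n = 1400·1021/4681 = 305.3621
RR_MH = (36.3959 + 118.0645) / (127.6075 + 305.3621) = 154.4604 / 432.9696 = 0.35675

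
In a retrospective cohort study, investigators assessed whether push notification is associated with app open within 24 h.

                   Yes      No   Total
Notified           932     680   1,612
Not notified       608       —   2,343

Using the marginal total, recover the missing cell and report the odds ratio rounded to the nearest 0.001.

3.911

The missing cell is in the unexposed row: 2343 − 608 = 1735.
So a = 932, b = 680, c = 608, d = 1735.
OR = (a·d)/(b·c) = (932 × 1735) / (680 × 608) = 1617020 / 413440 = 3.91114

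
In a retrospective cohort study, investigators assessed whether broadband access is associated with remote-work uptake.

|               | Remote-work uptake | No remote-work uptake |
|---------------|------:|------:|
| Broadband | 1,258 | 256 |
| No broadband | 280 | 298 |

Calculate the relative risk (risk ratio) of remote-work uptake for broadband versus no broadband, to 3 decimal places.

Cells: a = 1258, b = 256, c = 280, d = 298.
Risk in exposed = 1258/1514 = 0.83091; risk in unexposed = 280/578 = 0.48443.
RR = 0.83091 / 0.48443 = 1.71524
The risk among the exposed is 1.72 times that among the unexposed.

1.715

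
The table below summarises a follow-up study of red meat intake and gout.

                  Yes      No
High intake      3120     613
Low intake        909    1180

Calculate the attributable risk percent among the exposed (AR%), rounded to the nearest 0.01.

47.94

Cells: a = 3120, b = 613, c = 909, d = 1180.
Risk in exposed = 3120/3733 = 0.83579; risk in unexposed = 909/2089 = 0.43514.
RR = 0.83579/0.43514 = 1.92075
AR% = (RR − 1)/RR × 100 = (1.92075 − 1)/1.92075 × 100 = 47.9370%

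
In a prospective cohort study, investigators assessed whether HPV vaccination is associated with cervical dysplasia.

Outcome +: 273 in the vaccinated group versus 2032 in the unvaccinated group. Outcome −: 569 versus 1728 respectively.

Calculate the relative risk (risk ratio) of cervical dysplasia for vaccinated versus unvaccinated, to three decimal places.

0.600

From the description: a = 273, b = 569, c = 2032, d = 1728.
Risk in exposed = 273/842 = 0.32423; risk in unexposed = 2032/3760 = 0.54043.
RR = 0.32423 / 0.54043 = 0.59995
The risk is 40% lower among the exposed than among the unexposed.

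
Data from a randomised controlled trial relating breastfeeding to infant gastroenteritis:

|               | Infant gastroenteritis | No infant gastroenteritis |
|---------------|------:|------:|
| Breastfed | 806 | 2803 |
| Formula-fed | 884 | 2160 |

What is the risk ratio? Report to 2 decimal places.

Cells: a = 806, b = 2803, c = 884, d = 2160.
Risk in exposed = 806/3609 = 0.22333; risk in unexposed = 884/3044 = 0.29041.
RR = 0.22333 / 0.29041 = 0.76903
The risk is 23% lower among the exposed than among the unexposed.

0.77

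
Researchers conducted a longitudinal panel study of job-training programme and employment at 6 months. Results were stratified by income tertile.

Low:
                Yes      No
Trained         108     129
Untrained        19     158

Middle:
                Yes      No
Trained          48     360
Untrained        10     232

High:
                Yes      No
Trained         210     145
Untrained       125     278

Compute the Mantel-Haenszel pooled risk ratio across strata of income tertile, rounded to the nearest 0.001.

RR_MH = Σ(aᵢ·n₀ᵢ/nᵢ) / Σ(cᵢ·n₁ᵢ/nᵢ), with n₁ᵢ = aᵢ+bᵢ (exposed), n₀ᵢ = cᵢ+dᵢ (unexposed), nᵢ = n₁ᵢ+n₀ᵢ.
Stratum 1 (Low): n₁ = 237, n₀ = 177, n = 414; a·n₀/n = 108·177/414 = 46.1739; c·n₁/n = 19·237/414 = 10.8768
Stratum 2 (Middle): n₁ = 408, n₀ = 242, n = 650; a·n₀/n = 48·242/650 = 17.8708; c·n₁/n = 10·408/650 = 6.2769
Stratum 3 (High): n₁ = 355, n₀ = 403, n = 758; a·n₀/n = 210·403/758 = 111.6491; c·n₁/n = 125·355/758 = 58.5422
RR_MH = (46.1739 + 17.8708 + 111.6491) / (10.8768 + 6.2769 + 58.5422) = 175.6938 / 75.6960 = 2.32105

2.321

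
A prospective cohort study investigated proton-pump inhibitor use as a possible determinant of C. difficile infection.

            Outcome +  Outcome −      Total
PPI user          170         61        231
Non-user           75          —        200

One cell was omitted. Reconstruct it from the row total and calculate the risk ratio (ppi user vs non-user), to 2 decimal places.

1.96

The missing cell is in the unexposed row: 200 − 75 = 125.
So a = 170, b = 61, c = 75, d = 125.
RR = [a/(a+b)] / [c/(c+d)] = (170/231) / (75/200) = 0.73593/0.37500 = 1.96248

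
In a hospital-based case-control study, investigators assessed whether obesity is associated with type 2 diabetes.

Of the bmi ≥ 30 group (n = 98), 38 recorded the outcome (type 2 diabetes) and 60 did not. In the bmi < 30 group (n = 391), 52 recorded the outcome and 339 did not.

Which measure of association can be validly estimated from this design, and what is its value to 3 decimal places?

From the description: a = 38, b = 60, c = 52, d = 339.
This is a hospital-based case-control study: participants were sampled on outcome status, so risks in the source population cannot be estimated directly — relative risk is not valid here. The odds ratio is the appropriate measure.
OR = (a·d)/(b·c) = (38 × 339) / (60 × 52) = 12882 / 3120 = 4.12885

4.129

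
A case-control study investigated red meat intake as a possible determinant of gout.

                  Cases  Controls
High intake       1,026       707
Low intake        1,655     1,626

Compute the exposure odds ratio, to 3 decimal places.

Cells: a = 1026, b = 707, c = 1655, d = 1626.
OR = (a·d)/(b·c) = (1026 × 1626) / (707 × 1655) = 1668276 / 1170085 = 1.42577
The odds of gout are about 1.43 times as high in the high intake group.

1.426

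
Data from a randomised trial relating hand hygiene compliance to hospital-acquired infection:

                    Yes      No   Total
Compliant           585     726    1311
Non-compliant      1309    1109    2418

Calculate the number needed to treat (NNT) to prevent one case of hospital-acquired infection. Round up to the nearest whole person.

11

Risk in treated group = 585/1311 = 0.44622; risk in control = 1309/2418 = 0.54136.
Absolute risk reduction = 0.54136 − 0.44622 = 0.09513
NNT = 1 / ARR = 1 / 0.09513 = 10.512 → round up → 11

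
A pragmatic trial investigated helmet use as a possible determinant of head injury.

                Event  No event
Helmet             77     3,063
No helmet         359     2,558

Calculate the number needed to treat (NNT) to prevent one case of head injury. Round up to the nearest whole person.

11

Risk in treated group = 77/3140 = 0.02452; risk in control = 359/2917 = 0.12307.
Absolute risk reduction = 0.12307 − 0.02452 = 0.09855
NNT = 1 / ARR = 1 / 0.09855 = 10.147 → round up → 11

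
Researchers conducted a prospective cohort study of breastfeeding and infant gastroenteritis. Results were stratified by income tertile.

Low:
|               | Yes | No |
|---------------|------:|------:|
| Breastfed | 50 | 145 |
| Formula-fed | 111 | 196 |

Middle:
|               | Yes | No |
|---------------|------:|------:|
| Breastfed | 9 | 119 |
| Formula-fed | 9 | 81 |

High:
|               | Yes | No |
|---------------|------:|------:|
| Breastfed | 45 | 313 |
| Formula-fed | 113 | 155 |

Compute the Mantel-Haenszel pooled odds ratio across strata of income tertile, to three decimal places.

OR_MH = Σ(aᵢdᵢ/nᵢ) / Σ(bᵢcᵢ/nᵢ), where nᵢ is the stratum total.
Stratum 1 (Low): n = 502; a·d/n = 50·196/502 = 19.5219; b·c/n = 145·111/502 = 32.0618
Stratum 2 (Middle): n = 218; a·d/n = 9·81/218 = 3.3440; b·c/n = 119·9/218 = 4.9128
Stratum 3 (High): n = 626; a·d/n = 45·155/626 = 11.1422; b·c/n = 313·113/626 = 56.5000
OR_MH = (19.5219 + 3.3440 + 11.1422) / (32.0618 + 4.9128 + 56.5000) = 34.0081 / 93.4746 = 0.36382

0.364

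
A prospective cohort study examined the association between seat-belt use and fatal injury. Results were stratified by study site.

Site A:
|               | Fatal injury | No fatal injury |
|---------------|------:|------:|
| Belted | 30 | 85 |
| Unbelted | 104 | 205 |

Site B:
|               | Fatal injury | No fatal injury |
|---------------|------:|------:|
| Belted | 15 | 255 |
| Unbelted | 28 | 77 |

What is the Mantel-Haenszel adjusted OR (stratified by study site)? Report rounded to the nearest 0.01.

OR_MH = Σ(aᵢdᵢ/nᵢ) / Σ(bᵢcᵢ/nᵢ), where nᵢ is the stratum total.
Stratum 1 (Site A): n = 424; a·d/n = 30·205/424 = 14.5047; b·c/n = 85·104/424 = 20.8491
Stratum 2 (Site B): n = 375; a·d/n = 15·77/375 = 3.0800; b·c/n = 255·28/375 = 19.0400
OR_MH = (14.5047 + 3.0800) / (20.8491 + 19.0400) = 17.5847 / 39.8891 = 0.44084

0.44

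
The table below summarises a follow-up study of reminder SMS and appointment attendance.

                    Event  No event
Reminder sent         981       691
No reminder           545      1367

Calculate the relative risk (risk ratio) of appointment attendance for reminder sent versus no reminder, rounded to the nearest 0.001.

Cells: a = 981, b = 691, c = 545, d = 1367.
Risk in exposed = 981/1672 = 0.58672; risk in unexposed = 545/1912 = 0.28504.
RR = 0.58672 / 0.28504 = 2.05837
The risk among the exposed is 2.06 times that among the unexposed.

2.058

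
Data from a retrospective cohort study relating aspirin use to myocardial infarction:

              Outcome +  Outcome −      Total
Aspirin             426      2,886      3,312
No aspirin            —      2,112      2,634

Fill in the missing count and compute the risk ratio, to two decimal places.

0.65

The missing cell is in the unexposed row: 2634 − 2112 = 522.
So a = 426, b = 2886, c = 522, d = 2112.
RR = [a/(a+b)] / [c/(c+d)] = (426/3312) / (522/2634) = 0.12862/0.19818 = 0.64903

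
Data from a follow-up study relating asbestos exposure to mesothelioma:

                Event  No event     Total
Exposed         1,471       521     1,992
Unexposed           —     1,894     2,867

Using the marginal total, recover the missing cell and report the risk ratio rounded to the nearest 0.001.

The missing cell is in the unexposed row: 2867 − 1894 = 973.
So a = 1471, b = 521, c = 973, d = 1894.
RR = [a/(a+b)] / [c/(c+d)] = (1471/1992) / (973/2867) = 0.73845/0.33938 = 2.17590

2.176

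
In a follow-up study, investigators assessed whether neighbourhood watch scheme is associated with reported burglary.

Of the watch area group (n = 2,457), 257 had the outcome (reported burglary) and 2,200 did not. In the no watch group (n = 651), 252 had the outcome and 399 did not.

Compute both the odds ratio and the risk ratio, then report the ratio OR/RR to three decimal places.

0.685

From the description: a = 257, b = 2200, c = 252, d = 399.
OR = (257·399)/(2200·252) = 102543/554400 = 0.18496
Risk in exposed = 257/2457 = 0.10460; risk in unexposed = 252/651 = 0.38710; RR = 0.27021
OR/RR = 0.18496 / 0.27021 = 0.68450
The outcome is not rare, so the OR lies further from 1 than the RR.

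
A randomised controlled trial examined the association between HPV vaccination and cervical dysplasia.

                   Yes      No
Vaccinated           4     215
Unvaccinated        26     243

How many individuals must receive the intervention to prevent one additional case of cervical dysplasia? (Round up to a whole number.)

Risk in treated group = 4/219 = 0.01826; risk in control = 26/269 = 0.09665.
Absolute risk reduction = 0.09665 − 0.01826 = 0.07839
NNT = 1 / ARR = 1 / 0.07839 = 12.757 → round up → 13

13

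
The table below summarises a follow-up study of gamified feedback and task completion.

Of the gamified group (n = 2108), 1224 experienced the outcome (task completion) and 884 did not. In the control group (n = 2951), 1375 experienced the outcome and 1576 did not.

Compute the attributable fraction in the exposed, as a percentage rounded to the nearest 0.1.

From the description: a = 1224, b = 884, c = 1375, d = 1576.
Risk in exposed = 1224/2108 = 0.58065; risk in unexposed = 1375/2951 = 0.46594.
RR = 0.58065/0.46594 = 1.24617
AR% = (RR − 1)/RR × 100 = (1.24617 − 1)/1.24617 × 100 = 19.7541%

19.8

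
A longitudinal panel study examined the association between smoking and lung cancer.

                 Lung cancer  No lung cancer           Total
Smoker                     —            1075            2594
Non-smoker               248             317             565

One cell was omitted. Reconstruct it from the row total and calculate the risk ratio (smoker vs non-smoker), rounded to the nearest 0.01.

1.33

The missing cell is in the exposed row: 2594 − 1075 = 1519.
So a = 1519, b = 1075, c = 248, d = 317.
RR = [a/(a+b)] / [c/(c+d)] = (1519/2594) / (248/565) = 0.58558/0.43894 = 1.33409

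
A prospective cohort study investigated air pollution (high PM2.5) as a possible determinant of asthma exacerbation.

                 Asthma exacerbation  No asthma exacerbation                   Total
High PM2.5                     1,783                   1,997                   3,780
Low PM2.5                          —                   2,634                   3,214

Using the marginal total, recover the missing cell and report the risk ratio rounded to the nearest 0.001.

The missing cell is in the unexposed row: 3214 − 2634 = 580.
So a = 1783, b = 1997, c = 580, d = 2634.
RR = [a/(a+b)] / [c/(c+d)] = (1783/3780) / (580/3214) = 0.47169/0.18046 = 2.61383

2.614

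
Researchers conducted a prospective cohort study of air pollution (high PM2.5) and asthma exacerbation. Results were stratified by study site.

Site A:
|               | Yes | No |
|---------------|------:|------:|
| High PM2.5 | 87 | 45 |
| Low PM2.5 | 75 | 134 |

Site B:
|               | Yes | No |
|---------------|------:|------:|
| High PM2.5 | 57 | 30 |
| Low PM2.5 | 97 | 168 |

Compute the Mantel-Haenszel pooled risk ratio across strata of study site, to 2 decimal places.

1.82

RR_MH = Σ(aᵢ·n₀ᵢ/nᵢ) / Σ(cᵢ·n₁ᵢ/nᵢ), with n₁ᵢ = aᵢ+bᵢ (exposed), n₀ᵢ = cᵢ+dᵢ (unexposed), nᵢ = n₁ᵢ+n₀ᵢ.
Stratum 1 (Site A): n₁ = 132, n₀ = 209, n = 341; a·n₀/n = 87·209/341 = 53.3226; c·n₁/n = 75·132/341 = 29.0323
Stratum 2 (Site B): n₁ = 87, n₀ = 265, n = 352; a·n₀/n = 57·265/352 = 42.9119; c·n₁/n = 97·87/352 = 23.9744
RR_MH = (53.3226 + 42.9119) / (29.0323 + 23.9744) = 96.2345 / 53.0067 = 1.81552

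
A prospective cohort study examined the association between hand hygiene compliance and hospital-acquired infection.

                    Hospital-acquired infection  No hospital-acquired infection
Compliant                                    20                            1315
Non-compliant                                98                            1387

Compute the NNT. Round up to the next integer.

Risk in treated group = 20/1335 = 0.01498; risk in control = 98/1485 = 0.06599.
Absolute risk reduction = 0.06599 − 0.01498 = 0.05101
NNT = 1 / ARR = 1 / 0.05101 = 19.603 → round up → 20

20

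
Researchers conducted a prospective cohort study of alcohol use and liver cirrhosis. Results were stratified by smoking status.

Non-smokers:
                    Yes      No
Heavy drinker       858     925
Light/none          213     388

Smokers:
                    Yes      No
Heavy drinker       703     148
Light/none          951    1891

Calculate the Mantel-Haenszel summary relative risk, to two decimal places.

2.00

RR_MH = Σ(aᵢ·n₀ᵢ/nᵢ) / Σ(cᵢ·n₁ᵢ/nᵢ), with n₁ᵢ = aᵢ+bᵢ (exposed), n₀ᵢ = cᵢ+dᵢ (unexposed), nᵢ = n₁ᵢ+n₀ᵢ.
Stratum 1 (Non-smokers): n₁ = 1783, n₀ = 601, n = 2384; a·n₀/n = 858·601/2384 = 216.2995; c·n₁/n = 213·1783/2384 = 159.3033
Stratum 2 (Smokers): n₁ = 851, n₀ = 2842, n = 3693; a·n₀/n = 703·2842/3693 = 541.0035; c·n₁/n = 951·851/3693 = 219.1446
RR_MH = (216.2995 + 541.0035) / (159.3033 + 219.1446) = 757.3030 / 378.4479 = 2.00108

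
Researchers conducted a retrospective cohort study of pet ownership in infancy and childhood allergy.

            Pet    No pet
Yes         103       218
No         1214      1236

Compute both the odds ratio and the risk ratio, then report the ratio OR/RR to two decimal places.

0.92

Reading the table with exposure as columns: a = 103 (Pet, case), b = 1214 (Pet, non-case), c = 218 (No pet, case), d = 1236.
OR = (103·1236)/(1214·218) = 127308/264652 = 0.48104
Risk in exposed = 103/1317 = 0.07821; risk in unexposed = 218/1454 = 0.14993; RR = 0.52163
OR/RR = 0.48104 / 0.52163 = 0.92219
The outcome is not rare, so the OR lies further from 1 than the RR.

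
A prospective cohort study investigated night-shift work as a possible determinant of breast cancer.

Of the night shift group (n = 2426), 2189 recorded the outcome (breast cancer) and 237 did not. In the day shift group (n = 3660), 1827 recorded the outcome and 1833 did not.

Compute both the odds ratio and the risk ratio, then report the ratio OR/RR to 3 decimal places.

5.127

From the description: a = 2189, b = 237, c = 1827, d = 1833.
OR = (2189·1833)/(237·1827) = 4012437/432999 = 9.26662
Risk in exposed = 2189/2426 = 0.90231; risk in unexposed = 1827/3660 = 0.49918; RR = 1.80758
OR/RR = 9.26662 / 1.80758 = 5.12653
The outcome is not rare, so the OR lies further from 1 than the RR.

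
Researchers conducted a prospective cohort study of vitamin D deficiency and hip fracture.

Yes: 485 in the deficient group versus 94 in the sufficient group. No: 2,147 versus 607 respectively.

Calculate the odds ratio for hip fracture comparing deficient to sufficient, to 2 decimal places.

From the description: a = 485, b = 2147, c = 94, d = 607.
OR = (a·d)/(b·c) = (485 × 607) / (2147 × 94) = 294395 / 201818 = 1.45872
The odds of hip fracture are about 1.46 times as high in the deficient group.

1.46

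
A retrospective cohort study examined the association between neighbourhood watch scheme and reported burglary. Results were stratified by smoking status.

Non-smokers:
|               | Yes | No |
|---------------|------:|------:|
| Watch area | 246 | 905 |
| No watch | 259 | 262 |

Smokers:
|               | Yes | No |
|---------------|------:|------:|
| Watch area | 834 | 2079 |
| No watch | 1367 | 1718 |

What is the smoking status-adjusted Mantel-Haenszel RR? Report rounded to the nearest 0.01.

0.60

RR_MH = Σ(aᵢ·n₀ᵢ/nᵢ) / Σ(cᵢ·n₁ᵢ/nᵢ), with n₁ᵢ = aᵢ+bᵢ (exposed), n₀ᵢ = cᵢ+dᵢ (unexposed), nᵢ = n₁ᵢ+n₀ᵢ.
Stratum 1 (Non-smokers): n₁ = 1151, n₀ = 521, n = 1672; a·n₀/n = 246·521/1672 = 76.6543; c·n₁/n = 259·1151/1672 = 178.2949
Stratum 2 (Smokers): n₁ = 2913, n₀ = 3085, n = 5998; a·n₀/n = 834·3085/5998 = 428.9580; c·n₁/n = 1367·2913/5998 = 663.8998
RR_MH = (76.6543 + 428.9580) / (178.2949 + 663.8998) = 505.6123 / 842.1947 = 0.60035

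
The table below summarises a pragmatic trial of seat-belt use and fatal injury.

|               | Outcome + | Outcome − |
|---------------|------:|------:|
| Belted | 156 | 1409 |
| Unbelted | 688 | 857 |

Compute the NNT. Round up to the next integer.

Risk in treated group = 156/1565 = 0.09968; risk in control = 688/1545 = 0.44531.
Absolute risk reduction = 0.44531 − 0.09968 = 0.34563
NNT = 1 / ARR = 1 / 0.34563 = 2.893 → round up → 3

3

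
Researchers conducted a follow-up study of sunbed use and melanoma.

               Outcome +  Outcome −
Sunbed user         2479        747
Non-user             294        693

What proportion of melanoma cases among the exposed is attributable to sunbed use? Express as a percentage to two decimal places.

Cells: a = 2479, b = 747, c = 294, d = 693.
Risk in exposed = 2479/3226 = 0.76844; risk in unexposed = 294/987 = 0.29787.
RR = 0.76844/0.29787 = 2.57978
AR% = (RR − 1)/RR × 100 = (2.57978 − 1)/2.57978 × 100 = 61.2369%

61.24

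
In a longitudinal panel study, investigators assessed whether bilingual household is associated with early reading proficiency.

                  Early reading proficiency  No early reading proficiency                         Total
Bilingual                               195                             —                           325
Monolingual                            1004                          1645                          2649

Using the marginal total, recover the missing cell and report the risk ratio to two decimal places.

1.58

The missing cell is in the exposed row: 325 − 195 = 130.
So a = 195, b = 130, c = 1004, d = 1645.
RR = [a/(a+b)] / [c/(c+d)] = (195/325) / (1004/2649) = 0.60000/0.37901 = 1.58307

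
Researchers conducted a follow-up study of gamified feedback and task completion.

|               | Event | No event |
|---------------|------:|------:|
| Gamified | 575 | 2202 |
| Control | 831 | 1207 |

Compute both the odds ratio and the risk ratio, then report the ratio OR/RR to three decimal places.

0.747

Cells: a = 575, b = 2202, c = 831, d = 1207.
OR = (575·1207)/(2202·831) = 694025/1829862 = 0.37928
Risk in exposed = 575/2777 = 0.20706; risk in unexposed = 831/2038 = 0.40775; RR = 0.50780
OR/RR = 0.37928 / 0.50780 = 0.74690
The outcome is not rare, so the OR lies further from 1 than the RR.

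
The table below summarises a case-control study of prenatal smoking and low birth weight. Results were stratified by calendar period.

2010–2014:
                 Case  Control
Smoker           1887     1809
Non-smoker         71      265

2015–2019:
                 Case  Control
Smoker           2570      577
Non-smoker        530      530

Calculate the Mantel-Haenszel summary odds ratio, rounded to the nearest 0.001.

OR_MH = Σ(aᵢdᵢ/nᵢ) / Σ(bᵢcᵢ/nᵢ), where nᵢ is the stratum total.
Stratum 1 (2010–2014): n = 4032; a·d/n = 1887·265/4032 = 124.0216; b·c/n = 1809·71/4032 = 31.8549
Stratum 2 (2015–2019): n = 4207; a·d/n = 2570·530/4207 = 323.7699; b·c/n = 577·530/4207 = 72.6908
OR_MH = (124.0216 + 323.7699) / (31.8549 + 72.6908) = 447.7915 / 104.5457 = 4.28321

4.283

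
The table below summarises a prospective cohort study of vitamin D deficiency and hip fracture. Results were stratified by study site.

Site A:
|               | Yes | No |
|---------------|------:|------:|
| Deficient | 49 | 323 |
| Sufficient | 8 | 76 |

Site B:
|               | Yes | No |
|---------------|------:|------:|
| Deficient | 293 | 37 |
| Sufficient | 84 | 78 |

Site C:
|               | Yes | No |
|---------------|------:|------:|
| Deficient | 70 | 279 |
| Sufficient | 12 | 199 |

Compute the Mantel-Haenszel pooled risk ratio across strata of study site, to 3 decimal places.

RR_MH = Σ(aᵢ·n₀ᵢ/nᵢ) / Σ(cᵢ·n₁ᵢ/nᵢ), with n₁ᵢ = aᵢ+bᵢ (exposed), n₀ᵢ = cᵢ+dᵢ (unexposed), nᵢ = n₁ᵢ+n₀ᵢ.
Stratum 1 (Site A): n₁ = 372, n₀ = 84, n = 456; a·n₀/n = 49·84/456 = 9.0263; c·n₁/n = 8·372/456 = 6.5263
Stratum 2 (Site B): n₁ = 330, n₀ = 162, n = 492; a·n₀/n = 293·162/492 = 96.4756; c·n₁/n = 84·330/492 = 56.3415
Stratum 3 (Site C): n₁ = 349, n₀ = 211, n = 560; a·n₀/n = 70·211/560 = 26.3750; c·n₁/n = 12·349/560 = 7.4786
RR_MH = (9.0263 + 96.4756 + 26.3750) / (6.5263 + 56.3415 + 7.4786) = 131.8769 / 70.3464 = 1.87468

1.875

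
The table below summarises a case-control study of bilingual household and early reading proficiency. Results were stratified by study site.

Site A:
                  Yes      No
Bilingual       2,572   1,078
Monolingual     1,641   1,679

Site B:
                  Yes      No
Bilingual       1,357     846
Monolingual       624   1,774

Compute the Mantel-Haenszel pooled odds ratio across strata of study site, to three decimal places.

OR_MH = Σ(aᵢdᵢ/nᵢ) / Σ(bᵢcᵢ/nᵢ), where nᵢ is the stratum total.
Stratum 1 (Site A): n = 6970; a·d/n = 2572·1679/6970 = 619.5679; b·c/n = 1078·1641/6970 = 253.8017
Stratum 2 (Site B): n = 4601; a·d/n = 1357·1774/4601 = 523.2163; b·c/n = 846·624/4601 = 114.7368
OR_MH = (619.5679 + 523.2163) / (253.8017 + 114.7368) = 1142.7841 / 368.5385 = 3.10085

3.101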